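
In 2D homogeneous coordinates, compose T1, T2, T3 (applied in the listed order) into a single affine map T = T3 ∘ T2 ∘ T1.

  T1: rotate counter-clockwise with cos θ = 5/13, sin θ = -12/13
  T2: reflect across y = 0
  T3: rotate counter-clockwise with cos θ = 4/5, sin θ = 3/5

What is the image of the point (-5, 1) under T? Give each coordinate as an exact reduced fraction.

T(p) = (11/5, -23/5)

T1 rotate counter-clockwise with cos θ = 5/13, sin θ = -12/13: (-5, 1) → (-1, 5)
T2 reflect across y = 0: (-1, 5) → (-1, -5)
T3 rotate counter-clockwise with cos θ = 4/5, sin θ = 3/5: (-1, -5) → (11/5, -23/5)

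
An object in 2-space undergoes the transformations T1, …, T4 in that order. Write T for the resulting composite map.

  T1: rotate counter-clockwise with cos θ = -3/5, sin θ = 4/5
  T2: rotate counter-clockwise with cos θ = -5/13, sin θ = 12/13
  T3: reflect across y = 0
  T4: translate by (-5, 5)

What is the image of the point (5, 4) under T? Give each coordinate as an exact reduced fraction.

T1 rotate counter-clockwise with cos θ = -3/5, sin θ = 4/5: (5, 4) → (-31/5, 8/5)
T2 rotate counter-clockwise with cos θ = -5/13, sin θ = 12/13: (-31/5, 8/5) → (59/65, -412/65)
T3 reflect across y = 0: (59/65, -412/65) → (59/65, 412/65)
T4 translate by (-5, 5): (59/65, 412/65) → (-266/65, 737/65)

T(p) = (-266/65, 737/65)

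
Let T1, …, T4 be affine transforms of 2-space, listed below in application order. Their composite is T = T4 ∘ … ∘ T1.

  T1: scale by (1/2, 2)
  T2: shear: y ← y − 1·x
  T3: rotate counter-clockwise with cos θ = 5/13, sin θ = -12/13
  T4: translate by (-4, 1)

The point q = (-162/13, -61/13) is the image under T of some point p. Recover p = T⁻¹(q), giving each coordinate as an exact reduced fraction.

p = (4, -4)

T1 = [1/2 0 0; 0 2 0; 0 0 1]
T2·T1 = [1/2 0 0; -1/2 2 0; 0 0 1]
T3·…·T1 = [-7/26 24/13 0; -17/26 10/13 0; 0 0 1]
T4·…·T1 = [-7/26 24/13 -4; -17/26 10/13 1; 0 0 1]
det M = 1; M⁻¹ = [10/13 -24/13 64/13; 17/26 -7/26 75/26; 0 0 1]
M⁻¹ · (-162/13, -61/13)ᵀ = (4, -4)ᵀ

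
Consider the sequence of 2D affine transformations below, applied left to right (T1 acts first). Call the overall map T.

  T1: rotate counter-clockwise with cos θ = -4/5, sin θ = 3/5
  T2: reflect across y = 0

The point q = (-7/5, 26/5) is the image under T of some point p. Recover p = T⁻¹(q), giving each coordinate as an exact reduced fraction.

p = (-2, 5)

T1 = [-4/5 -3/5 0; 3/5 -4/5 0; 0 0 1]
T2·T1 = [-4/5 -3/5 0; -3/5 4/5 0; 0 0 1]
det M = -1; M⁻¹ = [-4/5 -3/5 0; -3/5 4/5 0; 0 0 1]
M⁻¹ · (-7/5, 26/5)ᵀ = (-2, 5)ᵀ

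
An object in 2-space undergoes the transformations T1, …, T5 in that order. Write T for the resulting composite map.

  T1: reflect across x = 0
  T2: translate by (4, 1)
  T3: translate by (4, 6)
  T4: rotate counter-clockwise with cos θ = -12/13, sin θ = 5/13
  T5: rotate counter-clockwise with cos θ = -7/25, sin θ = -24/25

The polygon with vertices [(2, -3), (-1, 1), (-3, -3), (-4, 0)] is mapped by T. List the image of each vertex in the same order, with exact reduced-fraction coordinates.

image vertices: (212/325, 2334/325), (-188/325, 3909/325), (1232/325, 3599/325), (677/325, 4464/325)

T1 reflect across x = 0: (2, -3) → (-2, -3); (-1, 1) → (1, 1); (-3, -3) → (3, -3); (-4, 0) → (4, 0)
T2 translate by (4, 1): (-2, -3) → (2, -2); (1, 1) → (5, 2); (3, -3) → (7, -2); (4, 0) → (8, 1)
T3 translate by (4, 6): (2, -2) → (6, 4); (5, 2) → (9, 8); (7, -2) → (11, 4); (8, 1) → (12, 7)
T4 rotate counter-clockwise with cos θ = -12/13, sin θ = 5/13: (6, 4) → (-92/13, -18/13); (9, 8) → (-148/13, -51/13); (11, 4) → (-152/13, 7/13); (12, 7) → (-179/13, -24/13)
T5 rotate counter-clockwise with cos θ = -7/25, sin θ = -24/25: (-92/13, -18/13) → (212/325, 2334/325); (-148/13, -51/13) → (-188/325, 3909/325); (-152/13, 7/13) → (1232/325, 3599/325); (-179/13, -24/13) → (677/325, 4464/325)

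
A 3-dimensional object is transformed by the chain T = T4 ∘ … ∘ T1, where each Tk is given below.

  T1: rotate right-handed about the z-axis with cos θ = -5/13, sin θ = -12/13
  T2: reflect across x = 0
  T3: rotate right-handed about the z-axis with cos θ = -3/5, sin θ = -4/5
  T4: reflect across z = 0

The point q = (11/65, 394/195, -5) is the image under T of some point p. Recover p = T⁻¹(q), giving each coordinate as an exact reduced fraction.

p = (1/3, 2, 5)

T1 = [-5/13 12/13 0 0; -12/13 -5/13 0 0; 0 0 1 0; 0 0 0 1]
T2·T1 = [5/13 -12/13 0 0; -12/13 -5/13 0 0; 0 0 1 0; 0 0 0 1]
T3·…·T1 = [-63/65 16/65 0 0; 16/65 63/65 0 0; 0 0 1 0; 0 0 0 1]
T4·…·T1 = [-63/65 16/65 0 0; 16/65 63/65 0 0; 0 0 -1 0; 0 0 0 1]
det M = 1; M⁻¹ = [-63/65 16/65 0 0; 16/65 63/65 0 0; 0 0 -1 0; 0 0 0 1]
M⁻¹ · (11/65, 394/195, -5)ᵀ = (1/3, 2, 5)ᵀ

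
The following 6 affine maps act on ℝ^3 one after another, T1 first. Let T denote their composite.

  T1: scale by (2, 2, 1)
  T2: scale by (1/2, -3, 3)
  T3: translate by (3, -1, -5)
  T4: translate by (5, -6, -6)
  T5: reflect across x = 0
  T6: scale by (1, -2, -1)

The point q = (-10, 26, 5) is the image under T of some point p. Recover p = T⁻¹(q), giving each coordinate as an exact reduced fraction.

p = (2, 1, 2)

T1 = [2 0 0 0; 0 2 0 0; 0 0 1 0; 0 0 0 1]
T2·T1 = [1 0 0 0; 0 -6 0 0; 0 0 3 0; 0 0 0 1]
T3·…·T1 = [1 0 0 3; 0 -6 0 -1; 0 0 3 -5; 0 0 0 1]
T4·…·T1 = [1 0 0 8; 0 -6 0 -7; 0 0 3 -11; 0 0 0 1]
T5·…·T1 = [-1 0 0 -8; 0 -6 0 -7; 0 0 3 -11; 0 0 0 1]
T6·…·T1 = [-1 0 0 -8; 0 12 0 14; 0 0 -3 11; 0 0 0 1]
det M = 36; M⁻¹ = [-1 0 0 -8; 0 1/12 0 -7/6; 0 0 -1/3 11/3; 0 0 0 1]
M⁻¹ · (-10, 26, 5)ᵀ = (2, 1, 2)ᵀ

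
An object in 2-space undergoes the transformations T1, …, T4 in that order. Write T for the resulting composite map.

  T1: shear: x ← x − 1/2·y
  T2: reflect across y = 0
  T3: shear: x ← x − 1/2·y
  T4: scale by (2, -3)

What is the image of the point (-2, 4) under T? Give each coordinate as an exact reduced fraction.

T1 shear: x ← x − 1/2·y: (-2, 4) → (-4, 4)
T2 reflect across y = 0: (-4, 4) → (-4, -4)
T3 shear: x ← x − 1/2·y: (-4, -4) → (-2, -4)
T4 scale by (2, -3): (-2, -4) → (-4, 12)

T(p) = (-4, 12)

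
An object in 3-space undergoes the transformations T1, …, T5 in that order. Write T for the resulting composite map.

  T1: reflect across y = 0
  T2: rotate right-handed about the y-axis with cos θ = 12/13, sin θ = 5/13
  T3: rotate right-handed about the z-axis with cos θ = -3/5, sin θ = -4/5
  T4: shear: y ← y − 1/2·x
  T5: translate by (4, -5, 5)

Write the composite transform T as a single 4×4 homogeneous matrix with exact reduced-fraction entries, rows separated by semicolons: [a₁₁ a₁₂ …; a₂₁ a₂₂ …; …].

T = [-36/65 -4/5 -3/13 4; -6/13 1 -5/26 -5; -5/13 0 12/13 5; 0 0 0 1]

T1 = [1 0 0 0; 0 -1 0 0; 0 0 1 0; 0 0 0 1]
T2·T1 = [12/13 0 5/13 0; 0 -1 0 0; -5/13 0 12/13 0; 0 0 0 1]
T3·…·T1 = [-36/65 -4/5 -3/13 0; -48/65 3/5 -4/13 0; -5/13 0 12/13 0; 0 0 0 1]
T4·…·T1 = [-36/65 -4/5 -3/13 0; -6/13 1 -5/26 0; -5/13 0 12/13 0; 0 0 0 1]
T5·…·T1 = [-36/65 -4/5 -3/13 4; -6/13 1 -5/26 -5; -5/13 0 12/13 5; 0 0 0 1]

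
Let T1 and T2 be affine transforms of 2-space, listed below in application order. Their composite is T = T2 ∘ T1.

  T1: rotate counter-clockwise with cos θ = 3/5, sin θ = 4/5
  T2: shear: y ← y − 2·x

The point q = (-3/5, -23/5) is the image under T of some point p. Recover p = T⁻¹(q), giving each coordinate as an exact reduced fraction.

p = (-5, -3)

T1 = [3/5 -4/5 0; 4/5 3/5 0; 0 0 1]
T2·T1 = [3/5 -4/5 0; -2/5 11/5 0; 0 0 1]
det M = 1; M⁻¹ = [11/5 4/5 0; 2/5 3/5 0; 0 0 1]
M⁻¹ · (-3/5, -23/5)ᵀ = (-5, -3)ᵀ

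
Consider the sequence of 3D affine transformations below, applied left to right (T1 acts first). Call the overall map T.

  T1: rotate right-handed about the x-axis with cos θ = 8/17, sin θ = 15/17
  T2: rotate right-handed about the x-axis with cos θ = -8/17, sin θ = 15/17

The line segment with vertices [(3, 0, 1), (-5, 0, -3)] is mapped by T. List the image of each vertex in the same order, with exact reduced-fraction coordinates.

image vertices: (3, 0, -1), (-5, 0, 3)

T1 rotate right-handed about the x-axis with cos θ = 8/17, sin θ = 15/17: (3, 0, 1) → (3, -15/17, 8/17); (-5, 0, -3) → (-5, 45/17, -24/17)
T2 rotate right-handed about the x-axis with cos θ = -8/17, sin θ = 15/17: (3, -15/17, 8/17) → (3, 0, -1); (-5, 45/17, -24/17) → (-5, 0, 3)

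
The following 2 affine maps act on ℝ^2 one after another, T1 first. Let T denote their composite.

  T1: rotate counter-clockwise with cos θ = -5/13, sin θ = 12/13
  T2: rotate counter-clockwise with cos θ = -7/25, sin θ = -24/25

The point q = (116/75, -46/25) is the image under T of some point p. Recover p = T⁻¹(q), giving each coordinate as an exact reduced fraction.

p = (4/3, -2)

T1 = [-5/13 -12/13 0; 12/13 -5/13 0; 0 0 1]
T2·T1 = [323/325 -36/325 0; 36/325 323/325 0; 0 0 1]
det M = 1; M⁻¹ = [323/325 36/325 0; -36/325 323/325 0; 0 0 1]
M⁻¹ · (116/75, -46/25)ᵀ = (4/3, -2)ᵀ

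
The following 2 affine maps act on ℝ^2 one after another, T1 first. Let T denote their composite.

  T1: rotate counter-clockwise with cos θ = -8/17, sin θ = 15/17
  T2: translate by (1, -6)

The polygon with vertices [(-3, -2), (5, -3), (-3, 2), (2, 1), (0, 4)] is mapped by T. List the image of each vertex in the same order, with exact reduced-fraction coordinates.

image vertices: (71/17, -131/17), (22/17, -3/17), (11/17, -163/17), (-14/17, -80/17), (-43/17, -134/17)

T1 rotate counter-clockwise with cos θ = -8/17, sin θ = 15/17: (-3, -2) → (54/17, -29/17); (5, -3) → (5/17, 99/17); (-3, 2) → (-6/17, -61/17); (2, 1) → (-31/17, 22/17); (0, 4) → (-60/17, -32/17)
T2 translate by (1, -6): (54/17, -29/17) → (71/17, -131/17); (5/17, 99/17) → (22/17, -3/17); (-6/17, -61/17) → (11/17, -163/17); (-31/17, 22/17) → (-14/17, -80/17); (-60/17, -32/17) → (-43/17, -134/17)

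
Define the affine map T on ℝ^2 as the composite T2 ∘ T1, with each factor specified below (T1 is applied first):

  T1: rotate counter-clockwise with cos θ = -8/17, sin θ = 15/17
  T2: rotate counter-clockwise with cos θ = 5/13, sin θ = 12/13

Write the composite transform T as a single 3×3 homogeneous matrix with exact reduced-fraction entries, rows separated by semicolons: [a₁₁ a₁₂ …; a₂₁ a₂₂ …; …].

T = [-220/221 21/221 0; -21/221 -220/221 0; 0 0 1]

T1 = [-8/17 -15/17 0; 15/17 -8/17 0; 0 0 1]
T2·T1 = [-220/221 21/221 0; -21/221 -220/221 0; 0 0 1]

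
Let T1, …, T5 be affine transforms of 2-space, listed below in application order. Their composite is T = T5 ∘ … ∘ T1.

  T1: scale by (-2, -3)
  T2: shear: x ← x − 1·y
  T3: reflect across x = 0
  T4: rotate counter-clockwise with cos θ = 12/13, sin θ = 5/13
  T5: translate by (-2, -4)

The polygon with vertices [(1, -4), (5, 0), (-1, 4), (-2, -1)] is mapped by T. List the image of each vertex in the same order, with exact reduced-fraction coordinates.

image vertices: (82/13, 162/13), (94/13, -2/13), (-134/13, -266/13), (-53/13, -21/13)

T1 scale by (-2, -3): (1, -4) → (-2, 12); (5, 0) → (-10, 0); (-1, 4) → (2, -12); (-2, -1) → (4, 3)
T2 shear: x ← x − 1·y: (-2, 12) → (-14, 12); (-10, 0) → (-10, 0); (2, -12) → (14, -12); (4, 3) → (1, 3)
T3 reflect across x = 0: (-14, 12) → (14, 12); (-10, 0) → (10, 0); (14, -12) → (-14, -12); (1, 3) → (-1, 3)
T4 rotate counter-clockwise with cos θ = 12/13, sin θ = 5/13: (14, 12) → (108/13, 214/13); (10, 0) → (120/13, 50/13); (-14, -12) → (-108/13, -214/13); (-1, 3) → (-27/13, 31/13)
T5 translate by (-2, -4): (108/13, 214/13) → (82/13, 162/13); (120/13, 50/13) → (94/13, -2/13); (-108/13, -214/13) → (-134/13, -266/13); (-27/13, 31/13) → (-53/13, -21/13)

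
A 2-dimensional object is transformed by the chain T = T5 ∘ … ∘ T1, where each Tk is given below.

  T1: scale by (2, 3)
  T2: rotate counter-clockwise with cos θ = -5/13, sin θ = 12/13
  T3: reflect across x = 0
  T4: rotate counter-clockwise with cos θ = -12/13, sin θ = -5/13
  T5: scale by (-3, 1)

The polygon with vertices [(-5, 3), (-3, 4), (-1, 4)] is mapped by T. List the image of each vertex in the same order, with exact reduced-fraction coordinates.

T1 scale by (2, 3): (-5, 3) → (-10, 9); (-3, 4) → (-6, 12); (-1, 4) → (-2, 12)
T2 rotate counter-clockwise with cos θ = -5/13, sin θ = 12/13: (-10, 9) → (-58/13, -165/13); (-6, 12) → (-114/13, -132/13); (-2, 12) → (-134/13, -84/13)
T3 reflect across x = 0: (-58/13, -165/13) → (58/13, -165/13); (-114/13, -132/13) → (114/13, -132/13); (-134/13, -84/13) → (134/13, -84/13)
T4 rotate counter-clockwise with cos θ = -12/13, sin θ = -5/13: (58/13, -165/13) → (-9, 10); (114/13, -132/13) → (-12, 6); (134/13, -84/13) → (-12, 2)
T5 scale by (-3, 1): (-9, 10) → (27, 10); (-12, 6) → (36, 6); (-12, 2) → (36, 2)

image vertices: (27, 10), (36, 6), (36, 2)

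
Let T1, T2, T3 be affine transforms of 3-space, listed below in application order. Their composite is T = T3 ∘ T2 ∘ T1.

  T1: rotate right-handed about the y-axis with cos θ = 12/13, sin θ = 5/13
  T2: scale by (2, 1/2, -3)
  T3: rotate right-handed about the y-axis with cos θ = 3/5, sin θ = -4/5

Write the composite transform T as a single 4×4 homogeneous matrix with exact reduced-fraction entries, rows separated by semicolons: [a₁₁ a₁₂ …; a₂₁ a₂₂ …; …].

T = [12/65 0 174/65 0; 0 1/2 0 0; 141/65 0 -68/65 0; 0 0 0 1]

T1 = [12/13 0 5/13 0; 0 1 0 0; -5/13 0 12/13 0; 0 0 0 1]
T2·T1 = [24/13 0 10/13 0; 0 1/2 0 0; 15/13 0 -36/13 0; 0 0 0 1]
T3·…·T1 = [12/65 0 174/65 0; 0 1/2 0 0; 141/65 0 -68/65 0; 0 0 0 1]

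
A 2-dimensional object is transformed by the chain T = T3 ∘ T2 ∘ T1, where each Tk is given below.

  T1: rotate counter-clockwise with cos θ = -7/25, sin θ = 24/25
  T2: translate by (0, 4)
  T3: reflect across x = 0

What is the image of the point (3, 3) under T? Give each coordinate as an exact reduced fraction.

T1 rotate counter-clockwise with cos θ = -7/25, sin θ = 24/25: (3, 3) → (-93/25, 51/25)
T2 translate by (0, 4): (-93/25, 51/25) → (-93/25, 151/25)
T3 reflect across x = 0: (-93/25, 151/25) → (93/25, 151/25)

T(p) = (93/25, 151/25)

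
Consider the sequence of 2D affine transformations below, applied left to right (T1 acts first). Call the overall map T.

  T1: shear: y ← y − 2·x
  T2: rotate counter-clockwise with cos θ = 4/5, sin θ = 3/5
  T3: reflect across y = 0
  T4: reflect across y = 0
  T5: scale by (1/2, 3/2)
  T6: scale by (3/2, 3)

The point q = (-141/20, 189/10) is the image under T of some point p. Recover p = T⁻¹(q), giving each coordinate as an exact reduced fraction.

T1 = [1 0 0; -2 1 0; 0 0 1]
T2·T1 = [2 -3/5 0; -1 4/5 0; 0 0 1]
T3·…·T1 = [2 -3/5 0; 1 -4/5 0; 0 0 1]
T4·…·T1 = [2 -3/5 0; -1 4/5 0; 0 0 1]
T5·…·T1 = [1 -3/10 0; -3/2 6/5 0; 0 0 1]
T6·…·T1 = [3/2 -9/20 0; -9/2 18/5 0; 0 0 1]
det M = 27/8; M⁻¹ = [16/15 2/15 0; 4/3 4/9 0; 0 0 1]
M⁻¹ · (-141/20, 189/10)ᵀ = (-5, -1)ᵀ

p = (-5, -1)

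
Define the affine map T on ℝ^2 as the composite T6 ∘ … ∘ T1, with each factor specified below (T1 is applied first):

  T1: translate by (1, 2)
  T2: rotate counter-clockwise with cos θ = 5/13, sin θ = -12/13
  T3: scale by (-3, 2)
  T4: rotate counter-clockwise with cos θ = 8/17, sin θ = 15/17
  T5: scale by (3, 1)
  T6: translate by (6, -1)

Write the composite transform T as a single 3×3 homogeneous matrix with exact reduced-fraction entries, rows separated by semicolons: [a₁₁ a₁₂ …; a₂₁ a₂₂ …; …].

T = [720/221 -1314/221 -582/221; -417/221 -460/221 -1558/221; 0 0 1]

T1 = [1 0 1; 0 1 2; 0 0 1]
T2·T1 = [5/13 12/13 29/13; -12/13 5/13 -2/13; 0 0 1]
T3·…·T1 = [-15/13 -36/13 -87/13; -24/13 10/13 -4/13; 0 0 1]
T4·…·T1 = [240/221 -438/221 -636/221; -417/221 -460/221 -1337/221; 0 0 1]
T5·…·T1 = [720/221 -1314/221 -1908/221; -417/221 -460/221 -1337/221; 0 0 1]
T6·…·T1 = [720/221 -1314/221 -582/221; -417/221 -460/221 -1558/221; 0 0 1]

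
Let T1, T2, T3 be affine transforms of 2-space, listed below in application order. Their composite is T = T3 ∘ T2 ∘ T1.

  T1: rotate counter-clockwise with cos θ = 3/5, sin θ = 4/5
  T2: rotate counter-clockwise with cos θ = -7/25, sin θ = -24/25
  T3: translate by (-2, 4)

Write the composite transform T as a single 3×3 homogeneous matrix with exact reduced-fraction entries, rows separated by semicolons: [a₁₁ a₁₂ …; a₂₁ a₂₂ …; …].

T1 = [3/5 -4/5 0; 4/5 3/5 0; 0 0 1]
T2·T1 = [3/5 4/5 0; -4/5 3/5 0; 0 0 1]
T3·…·T1 = [3/5 4/5 -2; -4/5 3/5 4; 0 0 1]

T = [3/5 4/5 -2; -4/5 3/5 4; 0 0 1]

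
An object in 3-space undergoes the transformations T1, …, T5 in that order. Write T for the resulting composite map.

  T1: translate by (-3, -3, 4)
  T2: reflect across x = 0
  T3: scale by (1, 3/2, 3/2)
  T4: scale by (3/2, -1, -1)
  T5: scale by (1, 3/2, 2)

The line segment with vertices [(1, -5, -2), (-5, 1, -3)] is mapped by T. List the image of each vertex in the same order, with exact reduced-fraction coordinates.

image vertices: (3, 18, -6), (12, 9/2, -3)

T1 translate by (-3, -3, 4): (1, -5, -2) → (-2, -8, 2); (-5, 1, -3) → (-8, -2, 1)
T2 reflect across x = 0: (-2, -8, 2) → (2, -8, 2); (-8, -2, 1) → (8, -2, 1)
T3 scale by (1, 3/2, 3/2): (2, -8, 2) → (2, -12, 3); (8, -2, 1) → (8, -3, 3/2)
T4 scale by (3/2, -1, -1): (2, -12, 3) → (3, 12, -3); (8, -3, 3/2) → (12, 3, -3/2)
T5 scale by (1, 3/2, 2): (3, 12, -3) → (3, 18, -6); (12, 3, -3/2) → (12, 9/2, -3)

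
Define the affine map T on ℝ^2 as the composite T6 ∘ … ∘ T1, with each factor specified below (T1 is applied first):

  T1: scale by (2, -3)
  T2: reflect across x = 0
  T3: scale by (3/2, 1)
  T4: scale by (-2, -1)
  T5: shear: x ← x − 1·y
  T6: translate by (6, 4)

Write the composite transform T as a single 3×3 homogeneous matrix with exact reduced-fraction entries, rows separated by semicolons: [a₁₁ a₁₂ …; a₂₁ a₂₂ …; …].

T = [6 -3 6; 0 3 4; 0 0 1]

T1 = [2 0 0; 0 -3 0; 0 0 1]
T2·T1 = [-2 0 0; 0 -3 0; 0 0 1]
T3·…·T1 = [-3 0 0; 0 -3 0; 0 0 1]
T4·…·T1 = [6 0 0; 0 3 0; 0 0 1]
T5·…·T1 = [6 -3 0; 0 3 0; 0 0 1]
T6·…·T1 = [6 -3 6; 0 3 4; 0 0 1]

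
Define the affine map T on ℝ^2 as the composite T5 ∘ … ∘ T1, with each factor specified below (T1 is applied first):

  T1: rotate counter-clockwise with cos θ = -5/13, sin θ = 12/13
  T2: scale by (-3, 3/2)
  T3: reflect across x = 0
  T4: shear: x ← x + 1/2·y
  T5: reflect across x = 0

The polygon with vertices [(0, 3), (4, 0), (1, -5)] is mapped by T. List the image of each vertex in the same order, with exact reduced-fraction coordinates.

image vertices: (477/52, -45/26), (24/13, 72/13), (-771/52, 111/26)

T1 rotate counter-clockwise with cos θ = -5/13, sin θ = 12/13: (0, 3) → (-36/13, -15/13); (4, 0) → (-20/13, 48/13); (1, -5) → (55/13, 37/13)
T2 scale by (-3, 3/2): (-36/13, -15/13) → (108/13, -45/26); (-20/13, 48/13) → (60/13, 72/13); (55/13, 37/13) → (-165/13, 111/26)
T3 reflect across x = 0: (108/13, -45/26) → (-108/13, -45/26); (60/13, 72/13) → (-60/13, 72/13); (-165/13, 111/26) → (165/13, 111/26)
T4 shear: x ← x + 1/2·y: (-108/13, -45/26) → (-477/52, -45/26); (-60/13, 72/13) → (-24/13, 72/13); (165/13, 111/26) → (771/52, 111/26)
T5 reflect across x = 0: (-477/52, -45/26) → (477/52, -45/26); (-24/13, 72/13) → (24/13, 72/13); (771/52, 111/26) → (-771/52, 111/26)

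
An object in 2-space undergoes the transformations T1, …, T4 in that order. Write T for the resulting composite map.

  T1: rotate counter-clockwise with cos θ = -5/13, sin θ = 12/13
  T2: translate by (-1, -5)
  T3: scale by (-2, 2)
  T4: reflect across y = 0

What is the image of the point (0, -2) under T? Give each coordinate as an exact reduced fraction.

T1 rotate counter-clockwise with cos θ = -5/13, sin θ = 12/13: (0, -2) → (24/13, 10/13)
T2 translate by (-1, -5): (24/13, 10/13) → (11/13, -55/13)
T3 scale by (-2, 2): (11/13, -55/13) → (-22/13, -110/13)
T4 reflect across y = 0: (-22/13, -110/13) → (-22/13, 110/13)

T(p) = (-22/13, 110/13)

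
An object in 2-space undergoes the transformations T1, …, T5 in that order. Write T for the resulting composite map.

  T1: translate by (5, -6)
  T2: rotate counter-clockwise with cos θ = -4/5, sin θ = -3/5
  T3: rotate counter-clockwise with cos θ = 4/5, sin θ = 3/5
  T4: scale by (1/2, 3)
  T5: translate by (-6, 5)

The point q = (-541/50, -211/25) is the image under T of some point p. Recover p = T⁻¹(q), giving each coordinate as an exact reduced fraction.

T1 = [1 0 5; 0 1 -6; 0 0 1]
T2·T1 = [-4/5 3/5 -38/5; -3/5 -4/5 9/5; 0 0 1]
T3·…·T1 = [-7/25 24/25 -179/25; -24/25 -7/25 -78/25; 0 0 1]
T4·…·T1 = [-7/50 12/25 -179/50; -72/25 -21/25 -234/25; 0 0 1]
T5·…·T1 = [-7/50 12/25 -479/50; -72/25 -21/25 -109/25; 0 0 1]
det M = 3/2; M⁻¹ = [-14/25 -8/25 -169/25; 48/25 -7/75 1349/75; 0 0 1]
M⁻¹ · (-541/50, -211/25)ᵀ = (2, -2)ᵀ

p = (2, -2)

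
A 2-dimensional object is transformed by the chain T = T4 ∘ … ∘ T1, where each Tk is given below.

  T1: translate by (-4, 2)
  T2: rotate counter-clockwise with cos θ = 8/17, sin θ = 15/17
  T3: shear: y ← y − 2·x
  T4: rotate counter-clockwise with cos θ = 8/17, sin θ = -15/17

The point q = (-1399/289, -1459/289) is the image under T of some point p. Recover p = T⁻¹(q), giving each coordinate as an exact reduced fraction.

p = (3, -5)

T1 = [1 0 -4; 0 1 2; 0 0 1]
T2·T1 = [8/17 -15/17 -62/17; 15/17 8/17 -44/17; 0 0 1]
T3·…·T1 = [8/17 -15/17 -62/17; -1/17 38/17 80/17; 0 0 1]
T4·…·T1 = [49/289 450/289 704/289; -128/289 529/289 1570/289; 0 0 1]
det M = 1; M⁻¹ = [529/289 -450/289 4; 128/289 49/289 -2; 0 0 1]
M⁻¹ · (-1399/289, -1459/289)ᵀ = (3, -5)ᵀ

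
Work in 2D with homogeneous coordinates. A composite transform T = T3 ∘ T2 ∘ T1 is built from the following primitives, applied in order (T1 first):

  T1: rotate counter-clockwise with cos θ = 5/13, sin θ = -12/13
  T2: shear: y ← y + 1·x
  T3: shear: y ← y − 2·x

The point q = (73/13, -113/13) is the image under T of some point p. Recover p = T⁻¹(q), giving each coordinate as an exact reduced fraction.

p = (5, 4)

T1 = [5/13 12/13 0; -12/13 5/13 0; 0 0 1]
T2·T1 = [5/13 12/13 0; -7/13 17/13 0; 0 0 1]
T3·…·T1 = [5/13 12/13 0; -17/13 -7/13 0; 0 0 1]
det M = 1; M⁻¹ = [-7/13 -12/13 0; 17/13 5/13 0; 0 0 1]
M⁻¹ · (73/13, -113/13)ᵀ = (5, 4)ᵀ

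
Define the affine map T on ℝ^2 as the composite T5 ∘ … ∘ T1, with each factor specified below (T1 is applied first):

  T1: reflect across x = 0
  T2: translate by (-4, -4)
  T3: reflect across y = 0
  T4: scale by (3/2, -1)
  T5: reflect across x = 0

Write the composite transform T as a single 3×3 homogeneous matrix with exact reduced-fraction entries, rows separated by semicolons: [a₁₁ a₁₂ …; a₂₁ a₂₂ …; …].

T = [3/2 0 6; 0 1 -4; 0 0 1]

T1 = [-1 0 0; 0 1 0; 0 0 1]
T2·T1 = [-1 0 -4; 0 1 -4; 0 0 1]
T3·…·T1 = [-1 0 -4; 0 -1 4; 0 0 1]
T4·…·T1 = [-3/2 0 -6; 0 1 -4; 0 0 1]
T5·…·T1 = [3/2 0 6; 0 1 -4; 0 0 1]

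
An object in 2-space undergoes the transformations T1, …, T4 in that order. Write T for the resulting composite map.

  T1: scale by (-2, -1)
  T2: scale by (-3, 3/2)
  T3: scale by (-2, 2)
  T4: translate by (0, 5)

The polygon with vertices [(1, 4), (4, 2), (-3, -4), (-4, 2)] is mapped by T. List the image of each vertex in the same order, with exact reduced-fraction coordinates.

T1 scale by (-2, -1): (1, 4) → (-2, -4); (4, 2) → (-8, -2); (-3, -4) → (6, 4); (-4, 2) → (8, -2)
T2 scale by (-3, 3/2): (-2, -4) → (6, -6); (-8, -2) → (24, -3); (6, 4) → (-18, 6); (8, -2) → (-24, -3)
T3 scale by (-2, 2): (6, -6) → (-12, -12); (24, -3) → (-48, -6); (-18, 6) → (36, 12); (-24, -3) → (48, -6)
T4 translate by (0, 5): (-12, -12) → (-12, -7); (-48, -6) → (-48, -1); (36, 12) → (36, 17); (48, -6) → (48, -1)

image vertices: (-12, -7), (-48, -1), (36, 17), (48, -1)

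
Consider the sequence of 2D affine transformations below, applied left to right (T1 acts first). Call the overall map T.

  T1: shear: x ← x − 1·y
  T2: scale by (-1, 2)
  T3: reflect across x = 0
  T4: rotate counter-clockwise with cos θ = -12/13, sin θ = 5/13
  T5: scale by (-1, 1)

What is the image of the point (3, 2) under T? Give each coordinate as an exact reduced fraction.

T(p) = (32/13, -43/13)

T1 shear: x ← x − 1·y: (3, 2) → (1, 2)
T2 scale by (-1, 2): (1, 2) → (-1, 4)
T3 reflect across x = 0: (-1, 4) → (1, 4)
T4 rotate counter-clockwise with cos θ = -12/13, sin θ = 5/13: (1, 4) → (-32/13, -43/13)
T5 scale by (-1, 1): (-32/13, -43/13) → (32/13, -43/13)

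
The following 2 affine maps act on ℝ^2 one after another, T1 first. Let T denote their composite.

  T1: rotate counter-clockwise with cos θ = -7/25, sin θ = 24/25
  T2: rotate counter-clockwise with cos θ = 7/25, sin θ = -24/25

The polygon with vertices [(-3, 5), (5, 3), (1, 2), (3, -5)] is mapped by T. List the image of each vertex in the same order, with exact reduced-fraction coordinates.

T1 rotate counter-clockwise with cos θ = -7/25, sin θ = 24/25: (-3, 5) → (-99/25, -107/25); (5, 3) → (-107/25, 99/25); (1, 2) → (-11/5, 2/5); (3, -5) → (99/25, 107/25)
T2 rotate counter-clockwise with cos θ = 7/25, sin θ = -24/25: (-99/25, -107/25) → (-3261/625, 1627/625); (-107/25, 99/25) → (1627/625, 3261/625); (-11/5, 2/5) → (-29/125, 278/125); (99/25, 107/25) → (3261/625, -1627/625)

image vertices: (-3261/625, 1627/625), (1627/625, 3261/625), (-29/125, 278/125), (3261/625, -1627/625)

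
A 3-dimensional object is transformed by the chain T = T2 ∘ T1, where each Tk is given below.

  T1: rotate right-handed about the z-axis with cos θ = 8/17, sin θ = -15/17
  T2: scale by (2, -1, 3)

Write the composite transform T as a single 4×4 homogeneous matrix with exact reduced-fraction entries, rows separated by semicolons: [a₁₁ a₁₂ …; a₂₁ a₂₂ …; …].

T = [16/17 30/17 0 0; 15/17 -8/17 0 0; 0 0 3 0; 0 0 0 1]

T1 = [8/17 15/17 0 0; -15/17 8/17 0 0; 0 0 1 0; 0 0 0 1]
T2·T1 = [16/17 30/17 0 0; 15/17 -8/17 0 0; 0 0 3 0; 0 0 0 1]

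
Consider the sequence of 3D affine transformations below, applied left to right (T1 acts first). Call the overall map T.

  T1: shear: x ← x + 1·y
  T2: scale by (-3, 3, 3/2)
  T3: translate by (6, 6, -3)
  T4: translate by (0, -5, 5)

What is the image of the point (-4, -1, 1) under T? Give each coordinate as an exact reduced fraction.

T(p) = (21, -2, 7/2)

T1 shear: x ← x + 1·y: (-4, -1, 1) → (-5, -1, 1)
T2 scale by (-3, 3, 3/2): (-5, -1, 1) → (15, -3, 3/2)
T3 translate by (6, 6, -3): (15, -3, 3/2) → (21, 3, -3/2)
T4 translate by (0, -5, 5): (21, 3, -3/2) → (21, -2, 7/2)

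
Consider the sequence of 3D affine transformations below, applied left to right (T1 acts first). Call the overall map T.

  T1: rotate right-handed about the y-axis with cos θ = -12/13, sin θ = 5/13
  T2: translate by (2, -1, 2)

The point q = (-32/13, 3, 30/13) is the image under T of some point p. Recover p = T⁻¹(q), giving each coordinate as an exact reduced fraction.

p = (4, 4, -2)

T1 = [-12/13 0 5/13 0; 0 1 0 0; -5/13 0 -12/13 0; 0 0 0 1]
T2·T1 = [-12/13 0 5/13 2; 0 1 0 -1; -5/13 0 -12/13 2; 0 0 0 1]
det M = 1; M⁻¹ = [-12/13 0 -5/13 34/13; 0 1 0 1; 5/13 0 -12/13 14/13; 0 0 0 1]
M⁻¹ · (-32/13, 3, 30/13)ᵀ = (4, 4, -2)ᵀ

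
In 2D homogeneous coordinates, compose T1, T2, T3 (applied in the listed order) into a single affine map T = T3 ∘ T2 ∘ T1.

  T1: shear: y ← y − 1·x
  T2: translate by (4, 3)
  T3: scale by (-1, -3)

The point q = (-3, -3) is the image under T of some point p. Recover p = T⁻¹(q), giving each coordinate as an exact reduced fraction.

p = (-1, -3)

T1 = [1 0 0; -1 1 0; 0 0 1]
T2·T1 = [1 0 4; -1 1 3; 0 0 1]
T3·…·T1 = [-1 0 -4; 3 -3 -9; 0 0 1]
det M = 3; M⁻¹ = [-1 0 -4; -1 -1/3 -7; 0 0 1]
M⁻¹ · (-3, -3)ᵀ = (-1, -3)ᵀ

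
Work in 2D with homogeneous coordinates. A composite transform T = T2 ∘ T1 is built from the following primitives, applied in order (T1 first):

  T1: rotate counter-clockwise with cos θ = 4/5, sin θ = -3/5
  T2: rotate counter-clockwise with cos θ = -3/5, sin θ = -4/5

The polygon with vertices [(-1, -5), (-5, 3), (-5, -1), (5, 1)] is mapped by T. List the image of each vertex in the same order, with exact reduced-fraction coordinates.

T1 rotate counter-clockwise with cos θ = 4/5, sin θ = -3/5: (-1, -5) → (-19/5, -17/5); (-5, 3) → (-11/5, 27/5); (-5, -1) → (-23/5, 11/5); (5, 1) → (23/5, -11/5)
T2 rotate counter-clockwise with cos θ = -3/5, sin θ = -4/5: (-19/5, -17/5) → (-11/25, 127/25); (-11/5, 27/5) → (141/25, -37/25); (-23/5, 11/5) → (113/25, 59/25); (23/5, -11/5) → (-113/25, -59/25)

image vertices: (-11/25, 127/25), (141/25, -37/25), (113/25, 59/25), (-113/25, -59/25)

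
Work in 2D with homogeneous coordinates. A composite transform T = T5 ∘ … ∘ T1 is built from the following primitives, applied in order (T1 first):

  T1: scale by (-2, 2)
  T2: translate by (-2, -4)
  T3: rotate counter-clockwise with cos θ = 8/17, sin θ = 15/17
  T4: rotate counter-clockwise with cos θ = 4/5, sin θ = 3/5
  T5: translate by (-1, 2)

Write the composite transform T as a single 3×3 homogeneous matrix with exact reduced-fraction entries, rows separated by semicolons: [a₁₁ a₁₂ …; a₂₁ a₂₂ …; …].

T = [26/85 -168/85 277/85; -168/85 -26/85 54/85; 0 0 1]

T1 = [-2 0 0; 0 2 0; 0 0 1]
T2·T1 = [-2 0 -2; 0 2 -4; 0 0 1]
T3·…·T1 = [-16/17 -30/17 44/17; -30/17 16/17 -62/17; 0 0 1]
T4·…·T1 = [26/85 -168/85 362/85; -168/85 -26/85 -116/85; 0 0 1]
T5·…·T1 = [26/85 -168/85 277/85; -168/85 -26/85 54/85; 0 0 1]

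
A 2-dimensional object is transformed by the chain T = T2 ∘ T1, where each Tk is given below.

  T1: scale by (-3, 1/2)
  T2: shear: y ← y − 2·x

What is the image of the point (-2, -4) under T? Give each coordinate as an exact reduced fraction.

T1 scale by (-3, 1/2): (-2, -4) → (6, -2)
T2 shear: y ← y − 2·x: (6, -2) → (6, -14)

T(p) = (6, -14)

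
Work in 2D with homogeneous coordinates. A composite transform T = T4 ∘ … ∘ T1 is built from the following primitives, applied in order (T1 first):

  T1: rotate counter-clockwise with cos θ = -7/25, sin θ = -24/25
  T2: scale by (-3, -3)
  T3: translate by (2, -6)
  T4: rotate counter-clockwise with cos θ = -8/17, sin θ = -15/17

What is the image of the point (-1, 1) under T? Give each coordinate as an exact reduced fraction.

T(p) = (-2671/425, 2253/425)

T1 rotate counter-clockwise with cos θ = -7/25, sin θ = -24/25: (-1, 1) → (31/25, 17/25)
T2 scale by (-3, -3): (31/25, 17/25) → (-93/25, -51/25)
T3 translate by (2, -6): (-93/25, -51/25) → (-43/25, -201/25)
T4 rotate counter-clockwise with cos θ = -8/17, sin θ = -15/17: (-43/25, -201/25) → (-2671/425, 2253/425)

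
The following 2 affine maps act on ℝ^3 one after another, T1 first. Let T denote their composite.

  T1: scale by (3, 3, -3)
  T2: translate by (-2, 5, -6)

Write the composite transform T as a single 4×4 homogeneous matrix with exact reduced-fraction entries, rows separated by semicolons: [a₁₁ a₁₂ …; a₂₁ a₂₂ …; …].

T1 = [3 0 0 0; 0 3 0 0; 0 0 -3 0; 0 0 0 1]
T2·T1 = [3 0 0 -2; 0 3 0 5; 0 0 -3 -6; 0 0 0 1]

T = [3 0 0 -2; 0 3 0 5; 0 0 -3 -6; 0 0 0 1]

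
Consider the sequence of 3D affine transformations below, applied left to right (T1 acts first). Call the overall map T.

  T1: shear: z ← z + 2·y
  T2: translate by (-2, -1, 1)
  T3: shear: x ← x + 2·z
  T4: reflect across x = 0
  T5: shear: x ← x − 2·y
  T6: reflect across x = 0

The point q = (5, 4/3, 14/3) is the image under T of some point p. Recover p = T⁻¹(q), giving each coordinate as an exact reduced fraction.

T1 = [1 0 0 0; 0 1 0 0; 0 2 1 0; 0 0 0 1]
T2·T1 = [1 0 0 -2; 0 1 0 -1; 0 2 1 1; 0 0 0 1]
T3·…·T1 = [1 4 2 0; 0 1 0 -1; 0 2 1 1; 0 0 0 1]
T4·…·T1 = [-1 -4 -2 0; 0 1 0 -1; 0 2 1 1; 0 0 0 1]
T5·…·T1 = [-1 -6 -2 2; 0 1 0 -1; 0 2 1 1; 0 0 0 1]
T6·…·T1 = [1 6 2 -2; 0 1 0 -1; 0 2 1 1; 0 0 0 1]
det M = 1; M⁻¹ = [1 -2 -2 2; 0 1 0 1; 0 -2 1 -3; 0 0 0 1]
M⁻¹ · (5, 4/3, 14/3)ᵀ = (-5, 7/3, -1)ᵀ

p = (-5, 7/3, -1)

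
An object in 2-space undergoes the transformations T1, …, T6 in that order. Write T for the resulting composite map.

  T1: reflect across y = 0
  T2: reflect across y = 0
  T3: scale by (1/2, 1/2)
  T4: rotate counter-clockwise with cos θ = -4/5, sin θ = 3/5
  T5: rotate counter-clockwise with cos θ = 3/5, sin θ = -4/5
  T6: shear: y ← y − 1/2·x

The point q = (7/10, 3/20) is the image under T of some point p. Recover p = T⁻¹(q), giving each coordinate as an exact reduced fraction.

T1 = [1 0 0; 0 -1 0; 0 0 1]
T2·T1 = [1 0 0; 0 1 0; 0 0 1]
T3·…·T1 = [1/2 0 0; 0 1/2 0; 0 0 1]
T4·…·T1 = [-2/5 -3/10 0; 3/10 -2/5 0; 0 0 1]
T5·…·T1 = [0 -1/2 0; 1/2 0 0; 0 0 1]
T6·…·T1 = [0 -1/2 0; 1/2 1/4 0; 0 0 1]
det M = 1/4; M⁻¹ = [1 2 0; -2 0 0; 0 0 1]
M⁻¹ · (7/10, 3/20)ᵀ = (1, -7/5)ᵀ

p = (1, -7/5)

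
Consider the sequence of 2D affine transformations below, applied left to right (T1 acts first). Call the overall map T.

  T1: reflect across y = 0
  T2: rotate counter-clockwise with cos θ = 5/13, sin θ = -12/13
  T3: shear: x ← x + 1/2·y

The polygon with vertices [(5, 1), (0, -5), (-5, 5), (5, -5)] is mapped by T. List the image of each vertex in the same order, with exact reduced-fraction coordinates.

T1 reflect across y = 0: (5, 1) → (5, -1); (0, -5) → (0, 5); (-5, 5) → (-5, -5); (5, -5) → (5, 5)
T2 rotate counter-clockwise with cos θ = 5/13, sin θ = -12/13: (5, -1) → (1, -5); (0, 5) → (60/13, 25/13); (-5, -5) → (-85/13, 35/13); (5, 5) → (85/13, -35/13)
T3 shear: x ← x + 1/2·y: (1, -5) → (-3/2, -5); (60/13, 25/13) → (145/26, 25/13); (-85/13, 35/13) → (-135/26, 35/13); (85/13, -35/13) → (135/26, -35/13)

image vertices: (-3/2, -5), (145/26, 25/13), (-135/26, 35/13), (135/26, -35/13)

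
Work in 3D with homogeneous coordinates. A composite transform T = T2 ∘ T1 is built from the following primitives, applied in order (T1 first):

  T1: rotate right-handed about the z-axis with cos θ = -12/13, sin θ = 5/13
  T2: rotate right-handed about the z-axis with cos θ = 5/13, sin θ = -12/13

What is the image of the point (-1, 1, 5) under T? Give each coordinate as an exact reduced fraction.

T(p) = (-1, -1, 5)

T1 rotate right-handed about the z-axis with cos θ = -12/13, sin θ = 5/13: (-1, 1, 5) → (7/13, -17/13, 5)
T2 rotate right-handed about the z-axis with cos θ = 5/13, sin θ = -12/13: (7/13, -17/13, 5) → (-1, -1, 5)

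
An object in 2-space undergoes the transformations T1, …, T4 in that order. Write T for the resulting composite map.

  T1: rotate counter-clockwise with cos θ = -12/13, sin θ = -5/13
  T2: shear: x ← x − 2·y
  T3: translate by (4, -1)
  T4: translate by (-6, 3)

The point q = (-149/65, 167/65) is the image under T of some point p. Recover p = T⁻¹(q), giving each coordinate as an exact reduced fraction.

T1 = [-12/13 5/13 0; -5/13 -12/13 0; 0 0 1]
T2·T1 = [-2/13 29/13 0; -5/13 -12/13 0; 0 0 1]
T3·…·T1 = [-2/13 29/13 4; -5/13 -12/13 -1; 0 0 1]
T4·…·T1 = [-2/13 29/13 -2; -5/13 -12/13 2; 0 0 1]
det M = 1; M⁻¹ = [-12/13 -29/13 34/13; 5/13 -2/13 14/13; 0 0 1]
M⁻¹ · (-149/65, 167/65)ᵀ = (-1, -1/5)ᵀ

p = (-1, -1/5)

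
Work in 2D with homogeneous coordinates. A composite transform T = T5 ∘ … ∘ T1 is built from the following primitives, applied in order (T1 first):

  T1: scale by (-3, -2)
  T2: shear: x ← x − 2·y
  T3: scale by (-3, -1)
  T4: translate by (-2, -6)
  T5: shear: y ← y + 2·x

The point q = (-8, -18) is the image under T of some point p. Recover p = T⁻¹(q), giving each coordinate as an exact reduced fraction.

T1 = [-3 0 0; 0 -2 0; 0 0 1]
T2·T1 = [-3 4 0; 0 -2 0; 0 0 1]
T3·…·T1 = [9 -12 0; 0 2 0; 0 0 1]
T4·…·T1 = [9 -12 -2; 0 2 -6; 0 0 1]
T5·…·T1 = [9 -12 -2; 18 -22 -10; 0 0 1]
det M = 18; M⁻¹ = [-11/9 2/3 38/9; -1 1/2 3; 0 0 1]
M⁻¹ · (-8, -18)ᵀ = (2, 2)ᵀ

p = (2, 2)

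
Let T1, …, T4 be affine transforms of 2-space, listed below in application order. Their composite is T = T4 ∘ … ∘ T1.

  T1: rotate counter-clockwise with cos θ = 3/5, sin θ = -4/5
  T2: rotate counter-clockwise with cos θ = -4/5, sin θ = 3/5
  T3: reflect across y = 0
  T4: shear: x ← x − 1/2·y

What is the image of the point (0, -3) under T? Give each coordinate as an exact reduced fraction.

T(p) = (3, 0)

T1 rotate counter-clockwise with cos θ = 3/5, sin θ = -4/5: (0, -3) → (-12/5, -9/5)
T2 rotate counter-clockwise with cos θ = -4/5, sin θ = 3/5: (-12/5, -9/5) → (3, 0)
T3 reflect across y = 0: (3, 0) → (3, 0)
T4 shear: x ← x − 1/2·y: (3, 0) → (3, 0)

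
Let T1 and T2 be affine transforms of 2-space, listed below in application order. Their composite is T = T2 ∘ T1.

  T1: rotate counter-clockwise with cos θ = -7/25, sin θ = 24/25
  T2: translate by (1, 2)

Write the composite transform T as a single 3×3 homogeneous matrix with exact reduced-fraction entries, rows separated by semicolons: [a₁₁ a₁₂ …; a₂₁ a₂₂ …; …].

T1 = [-7/25 -24/25 0; 24/25 -7/25 0; 0 0 1]
T2·T1 = [-7/25 -24/25 1; 24/25 -7/25 2; 0 0 1]

T = [-7/25 -24/25 1; 24/25 -7/25 2; 0 0 1]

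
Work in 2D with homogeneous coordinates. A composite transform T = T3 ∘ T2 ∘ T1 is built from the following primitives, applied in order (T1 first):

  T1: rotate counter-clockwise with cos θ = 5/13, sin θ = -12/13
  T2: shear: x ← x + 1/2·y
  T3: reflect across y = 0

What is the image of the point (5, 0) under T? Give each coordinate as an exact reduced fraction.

T1 rotate counter-clockwise with cos θ = 5/13, sin θ = -12/13: (5, 0) → (25/13, -60/13)
T2 shear: x ← x + 1/2·y: (25/13, -60/13) → (-5/13, -60/13)
T3 reflect across y = 0: (-5/13, -60/13) → (-5/13, 60/13)

T(p) = (-5/13, 60/13)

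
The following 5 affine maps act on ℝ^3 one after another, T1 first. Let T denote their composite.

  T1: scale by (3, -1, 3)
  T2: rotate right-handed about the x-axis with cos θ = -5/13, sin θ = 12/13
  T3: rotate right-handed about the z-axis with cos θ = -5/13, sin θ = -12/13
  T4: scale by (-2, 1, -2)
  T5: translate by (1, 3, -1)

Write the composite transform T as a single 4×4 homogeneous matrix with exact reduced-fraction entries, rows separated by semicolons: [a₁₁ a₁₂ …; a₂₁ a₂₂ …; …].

T1 = [3 0 0 0; 0 -1 0 0; 0 0 3 0; 0 0 0 1]
T2·T1 = [3 0 0 0; 0 5/13 -36/13 0; 0 -12/13 -15/13 0; 0 0 0 1]
T3·…·T1 = [-15/13 60/169 -432/169 0; -36/13 -25/169 180/169 0; 0 -12/13 -15/13 0; 0 0 0 1]
T4·…·T1 = [30/13 -120/169 864/169 0; -36/13 -25/169 180/169 0; 0 24/13 30/13 0; 0 0 0 1]
T5·…·T1 = [30/13 -120/169 864/169 1; -36/13 -25/169 180/169 3; 0 24/13 30/13 -1; 0 0 0 1]

T = [30/13 -120/169 864/169 1; -36/13 -25/169 180/169 3; 0 24/13 30/13 -1; 0 0 0 1]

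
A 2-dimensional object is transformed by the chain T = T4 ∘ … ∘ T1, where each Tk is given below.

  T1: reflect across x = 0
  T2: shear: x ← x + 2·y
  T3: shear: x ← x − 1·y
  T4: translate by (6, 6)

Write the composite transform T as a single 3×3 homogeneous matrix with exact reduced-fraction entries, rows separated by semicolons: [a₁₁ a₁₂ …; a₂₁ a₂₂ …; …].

T1 = [-1 0 0; 0 1 0; 0 0 1]
T2·T1 = [-1 2 0; 0 1 0; 0 0 1]
T3·…·T1 = [-1 1 0; 0 1 0; 0 0 1]
T4·…·T1 = [-1 1 6; 0 1 6; 0 0 1]

T = [-1 1 6; 0 1 6; 0 0 1]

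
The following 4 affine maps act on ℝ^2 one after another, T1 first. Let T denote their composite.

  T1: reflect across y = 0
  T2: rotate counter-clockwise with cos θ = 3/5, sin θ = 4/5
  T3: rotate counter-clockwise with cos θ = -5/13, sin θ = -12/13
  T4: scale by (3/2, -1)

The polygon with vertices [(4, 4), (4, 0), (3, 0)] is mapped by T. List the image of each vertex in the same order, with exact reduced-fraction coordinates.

image vertices: (-138/65, 356/65), (198/65, 224/65), (297/130, 168/65)

T1 reflect across y = 0: (4, 4) → (4, -4); (4, 0) → (4, 0); (3, 0) → (3, 0)
T2 rotate counter-clockwise with cos θ = 3/5, sin θ = 4/5: (4, -4) → (28/5, 4/5); (4, 0) → (12/5, 16/5); (3, 0) → (9/5, 12/5)
T3 rotate counter-clockwise with cos θ = -5/13, sin θ = -12/13: (28/5, 4/5) → (-92/65, -356/65); (12/5, 16/5) → (132/65, -224/65); (9/5, 12/5) → (99/65, -168/65)
T4 scale by (3/2, -1): (-92/65, -356/65) → (-138/65, 356/65); (132/65, -224/65) → (198/65, 224/65); (99/65, -168/65) → (297/130, 168/65)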